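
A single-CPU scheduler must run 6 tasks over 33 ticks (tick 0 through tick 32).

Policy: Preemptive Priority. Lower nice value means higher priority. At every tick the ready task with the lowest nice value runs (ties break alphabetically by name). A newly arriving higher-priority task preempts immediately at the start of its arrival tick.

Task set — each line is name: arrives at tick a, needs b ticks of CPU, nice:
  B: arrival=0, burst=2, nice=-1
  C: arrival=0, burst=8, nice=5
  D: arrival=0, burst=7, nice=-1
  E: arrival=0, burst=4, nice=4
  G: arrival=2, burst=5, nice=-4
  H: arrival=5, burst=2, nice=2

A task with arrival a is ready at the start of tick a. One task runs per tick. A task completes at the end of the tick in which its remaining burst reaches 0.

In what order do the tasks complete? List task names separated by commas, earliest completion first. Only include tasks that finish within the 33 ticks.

completion order = B, G, D, H, E, C

t=0: ready={B,C,D,E} → run B
t=1: ready={B,C,D,E} → run B
t=2: ready={C,D,E,G} → run G
t=3: ready={C,D,E,G} → run G
t=4: ready={C,D,E,G} → run G
t=5: ready={C,D,E,G,H} → run G
t=6: ready={C,D,E,G,H} → run G
t=7: ready={C,D,E,H} → run D
t=8: ready={C,D,E,H} → run D
t=9: ready={C,D,E,H} → run D
t=10: ready={C,D,E,H} → run D
t=11: ready={C,D,E,H} → run D
t=12: ready={C,D,E,H} → run D
t=13: ready={C,D,E,H} → run D
t=14: ready={C,E,H} → run H
t=15: ready={C,E,H} → run H
t=16: ready={C,E} → run E
t=17: ready={C,E} → run E
t=18: ready={C,E} → run E
t=19: ready={C,E} → run E
t=20: ready={C} → run C
t=21: ready={C} → run C
t=22: ready={C} → run C
t=23: ready={C} → run C
t=24: ready={C} → run C
t=25: ready={C} → run C
t=26: ready={C} → run C
t=27: ready={C} → run C
t=28: (idle)
t=29: (idle)
t=30: (idle)
t=31: (idle)
t=32: (idle)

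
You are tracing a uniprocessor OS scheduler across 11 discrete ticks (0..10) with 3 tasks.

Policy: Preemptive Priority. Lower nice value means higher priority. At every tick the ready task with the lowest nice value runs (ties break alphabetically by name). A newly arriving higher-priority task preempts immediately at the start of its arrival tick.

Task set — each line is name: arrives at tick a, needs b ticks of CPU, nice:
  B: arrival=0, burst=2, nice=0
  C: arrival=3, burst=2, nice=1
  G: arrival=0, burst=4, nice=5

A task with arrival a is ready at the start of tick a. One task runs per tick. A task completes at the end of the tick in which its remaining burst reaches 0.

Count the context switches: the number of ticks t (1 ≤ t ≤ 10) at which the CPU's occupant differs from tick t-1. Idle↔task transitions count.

t=0: ready={B,G} → run B
t=1: ready={B,G} → run B
t=2: ready={G} → run G
t=3: ready={C,G} → run C
t=4: ready={C,G} → run C
t=5: ready={G} → run G
t=6: ready={G} → run G
t=7: ready={G} → run G
t=8: (idle)
t=9: (idle)
t=10: (idle)

context switches = 4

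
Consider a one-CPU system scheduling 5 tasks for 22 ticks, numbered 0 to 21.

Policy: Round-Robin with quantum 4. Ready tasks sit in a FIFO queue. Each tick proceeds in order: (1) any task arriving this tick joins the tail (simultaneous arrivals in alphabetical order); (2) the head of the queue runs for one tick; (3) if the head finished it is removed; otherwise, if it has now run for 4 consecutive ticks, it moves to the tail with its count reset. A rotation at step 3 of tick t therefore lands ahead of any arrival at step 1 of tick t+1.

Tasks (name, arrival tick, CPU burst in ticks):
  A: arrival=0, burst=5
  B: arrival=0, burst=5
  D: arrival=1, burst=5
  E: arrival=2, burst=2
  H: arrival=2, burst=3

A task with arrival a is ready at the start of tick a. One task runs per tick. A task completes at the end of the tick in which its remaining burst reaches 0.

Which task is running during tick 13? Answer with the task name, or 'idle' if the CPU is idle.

t=0: queue=[A,B] q_used=0 → run A
t=1: queue=[A,B,D] q_used=1 → run A
t=2: queue=[A,B,D,E,H] q_used=2 → run A
t=3: queue=[A,B,D,E,H] q_used=3 → run A
t=4: queue=[B,D,E,H,A] q_used=0 → run B
t=5: queue=[B,D,E,H,A] q_used=1 → run B
t=6: queue=[B,D,E,H,A] q_used=2 → run B
t=7: queue=[B,D,E,H,A] q_used=3 → run B
t=8: queue=[D,E,H,A,B] q_used=0 → run D
t=9: queue=[D,E,H,A,B] q_used=1 → run D
t=10: queue=[D,E,H,A,B] q_used=2 → run D
t=11: queue=[D,E,H,A,B] q_used=3 → run D
t=12: queue=[E,H,A,B,D] q_used=0 → run E
t=13: queue=[E,H,A,B,D] q_used=1 → run E
t=14: queue=[H,A,B,D] q_used=0 → run H
t=15: queue=[H,A,B,D] q_used=1 → run H
t=16: queue=[H,A,B,D] q_used=2 → run H
t=17: queue=[A,B,D] q_used=0 → run A
t=18: queue=[B,D] q_used=0 → run B
t=19: queue=[D] q_used=0 → run D
t=20: (idle)
t=21: (idle)

running at tick 13 = E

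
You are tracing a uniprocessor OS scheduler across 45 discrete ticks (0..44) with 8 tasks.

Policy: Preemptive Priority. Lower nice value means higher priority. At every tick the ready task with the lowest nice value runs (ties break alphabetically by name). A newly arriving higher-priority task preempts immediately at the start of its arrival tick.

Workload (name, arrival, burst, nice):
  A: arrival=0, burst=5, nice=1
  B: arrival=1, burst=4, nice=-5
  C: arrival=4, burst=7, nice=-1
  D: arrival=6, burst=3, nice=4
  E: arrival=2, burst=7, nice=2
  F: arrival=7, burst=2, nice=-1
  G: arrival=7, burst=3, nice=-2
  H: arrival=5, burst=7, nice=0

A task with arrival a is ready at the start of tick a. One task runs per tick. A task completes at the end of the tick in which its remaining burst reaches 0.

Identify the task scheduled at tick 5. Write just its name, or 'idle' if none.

running at tick 5 = C

t=0: ready={A} → run A
t=1: ready={A,B} → run B
t=2: ready={A,B,E} → run B
t=3: ready={A,B,E} → run B
t=4: ready={A,B,C,E} → run B
t=5: ready={A,C,E,H} → run C
t=6: ready={A,C,D,E,H} → run C
t=7: ready={A,C,D,E,F,G,H} → run G
t=8: ready={A,C,D,E,F,G,H} → run G
t=9: ready={A,C,D,E,F,G,H} → run G
t=10: ready={A,C,D,E,F,H} → run C
t=11: ready={A,C,D,E,F,H} → run C
t=12: ready={A,C,D,E,F,H} → run C
t=13: ready={A,C,D,E,F,H} → run C
t=14: ready={A,C,D,E,F,H} → run C
t=15: ready={A,D,E,F,H} → run F
t=16: ready={A,D,E,F,H} → run F
t=17: ready={A,D,E,H} → run H
t=18: ready={A,D,E,H} → run H
t=19: ready={A,D,E,H} → run H
t=20: ready={A,D,E,H} → run H
t=21: ready={A,D,E,H} → run H
t=22: ready={A,D,E,H} → run H
t=23: ready={A,D,E,H} → run H
t=24: ready={A,D,E} → run A
t=25: ready={A,D,E} → run A
t=26: ready={A,D,E} → run A
t=27: ready={A,D,E} → run A
t=28: ready={D,E} → run E
t=29: ready={D,E} → run E
t=30: ready={D,E} → run E
t=31: ready={D,E} → run E
t=32: ready={D,E} → run E
t=33: ready={D,E} → run E
t=34: ready={D,E} → run E
t=35: ready={D} → run D
t=36: ready={D} → run D
t=37: ready={D} → run D
t=38: (idle)
t=39: (idle)
t=40: (idle)
t=41: (idle)
t=42: (idle)
t=43: (idle)
t=44: (idle)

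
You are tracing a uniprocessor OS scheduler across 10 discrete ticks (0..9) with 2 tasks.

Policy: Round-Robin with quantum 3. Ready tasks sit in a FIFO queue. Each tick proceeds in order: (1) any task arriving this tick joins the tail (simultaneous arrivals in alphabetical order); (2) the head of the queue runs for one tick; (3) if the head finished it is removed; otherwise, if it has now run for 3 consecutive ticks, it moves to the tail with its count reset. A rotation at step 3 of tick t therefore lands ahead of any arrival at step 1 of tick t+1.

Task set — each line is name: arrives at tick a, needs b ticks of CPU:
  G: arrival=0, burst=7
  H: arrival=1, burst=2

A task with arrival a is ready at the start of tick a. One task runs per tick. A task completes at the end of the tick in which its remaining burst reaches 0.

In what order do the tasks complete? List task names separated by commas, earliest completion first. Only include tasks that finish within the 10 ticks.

completion order = H, G

t=0: queue=[G] q_used=0 → run G
t=1: queue=[G,H] q_used=1 → run G
t=2: queue=[G,H] q_used=2 → run G
t=3: queue=[H,G] q_used=0 → run H
t=4: queue=[H,G] q_used=1 → run H
t=5: queue=[G] q_used=0 → run G
t=6: queue=[G] q_used=1 → run G
t=7: queue=[G] q_used=2 → run G
t=8: queue=[G] q_used=0 → run G
t=9: (idle)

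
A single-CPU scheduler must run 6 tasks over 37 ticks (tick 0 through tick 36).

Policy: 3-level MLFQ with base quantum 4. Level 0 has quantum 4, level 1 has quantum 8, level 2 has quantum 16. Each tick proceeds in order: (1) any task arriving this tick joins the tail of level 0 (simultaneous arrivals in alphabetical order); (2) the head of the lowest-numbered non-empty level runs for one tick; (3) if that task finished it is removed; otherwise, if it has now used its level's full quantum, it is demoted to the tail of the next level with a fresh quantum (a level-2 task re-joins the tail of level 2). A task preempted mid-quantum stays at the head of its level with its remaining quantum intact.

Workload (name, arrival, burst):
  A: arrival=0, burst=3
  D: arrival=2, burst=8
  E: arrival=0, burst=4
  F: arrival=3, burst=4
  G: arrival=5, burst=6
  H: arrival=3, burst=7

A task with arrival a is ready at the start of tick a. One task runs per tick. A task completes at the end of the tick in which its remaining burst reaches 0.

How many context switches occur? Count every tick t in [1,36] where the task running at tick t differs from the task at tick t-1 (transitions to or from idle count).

t=0: L0/L1/L2 = AE/-/- → run A
t=1: L0/L1/L2 = AE/-/- → run A
t=2: L0/L1/L2 = AED/-/- → run A
t=3: L0/L1/L2 = EDFH/-/- → run E
t=4: L0/L1/L2 = EDFH/-/- → run E
t=5: L0/L1/L2 = EDFHG/-/- → run E
t=6: L0/L1/L2 = EDFHG/-/- → run E
t=7: L0/L1/L2 = DFHG/-/- → run D
t=8: L0/L1/L2 = DFHG/-/- → run D
t=9: L0/L1/L2 = DFHG/-/- → run D
t=10: L0/L1/L2 = DFHG/-/- → run D
t=11: L0/L1/L2 = FHG/D/- → run F
t=12: L0/L1/L2 = FHG/D/- → run F
t=13: L0/L1/L2 = FHG/D/- → run F
t=14: L0/L1/L2 = FHG/D/- → run F
t=15: L0/L1/L2 = HG/D/- → run H
t=16: L0/L1/L2 = HG/D/- → run H
t=17: L0/L1/L2 = HG/D/- → run H
t=18: L0/L1/L2 = HG/D/- → run H
t=19: L0/L1/L2 = G/DH/- → run G
t=20: L0/L1/L2 = G/DH/- → run G
t=21: L0/L1/L2 = G/DH/- → run G
t=22: L0/L1/L2 = G/DH/- → run G
t=23: L0/L1/L2 = -/DHG/- → run D
t=24: L0/L1/L2 = -/DHG/- → run D
t=25: L0/L1/L2 = -/DHG/- → run D
t=26: L0/L1/L2 = -/DHG/- → run D
t=27: L0/L1/L2 = -/HG/- → run H
t=28: L0/L1/L2 = -/HG/- → run H
t=29: L0/L1/L2 = -/HG/- → run H
t=30: L0/L1/L2 = -/G/- → run G
t=31: L0/L1/L2 = -/G/- → run G
t=32: (idle)
t=33: (idle)
t=34: (idle)
t=35: (idle)
t=36: (idle)

context switches = 9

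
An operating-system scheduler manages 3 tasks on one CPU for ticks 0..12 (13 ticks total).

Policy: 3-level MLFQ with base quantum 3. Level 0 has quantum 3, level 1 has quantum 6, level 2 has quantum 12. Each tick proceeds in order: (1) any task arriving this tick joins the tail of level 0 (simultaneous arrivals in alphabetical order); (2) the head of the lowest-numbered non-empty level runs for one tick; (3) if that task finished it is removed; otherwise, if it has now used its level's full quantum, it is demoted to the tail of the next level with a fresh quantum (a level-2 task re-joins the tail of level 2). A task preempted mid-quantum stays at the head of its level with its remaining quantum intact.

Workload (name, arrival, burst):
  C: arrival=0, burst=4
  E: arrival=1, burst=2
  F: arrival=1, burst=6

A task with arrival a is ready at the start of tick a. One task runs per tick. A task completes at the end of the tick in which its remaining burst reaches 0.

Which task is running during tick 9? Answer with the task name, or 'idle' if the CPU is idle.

running at tick 9 = F

t=0: L0/L1/L2 = C/-/- → run C
t=1: L0/L1/L2 = CEF/-/- → run C
t=2: L0/L1/L2 = CEF/-/- → run C
t=3: L0/L1/L2 = EF/C/- → run E
t=4: L0/L1/L2 = EF/C/- → run E
t=5: L0/L1/L2 = F/C/- → run F
t=6: L0/L1/L2 = F/C/- → run F
t=7: L0/L1/L2 = F/C/- → run F
t=8: L0/L1/L2 = -/CF/- → run C
t=9: L0/L1/L2 = -/F/- → run F
t=10: L0/L1/L2 = -/F/- → run F
t=11: L0/L1/L2 = -/F/- → run F
t=12: (idle)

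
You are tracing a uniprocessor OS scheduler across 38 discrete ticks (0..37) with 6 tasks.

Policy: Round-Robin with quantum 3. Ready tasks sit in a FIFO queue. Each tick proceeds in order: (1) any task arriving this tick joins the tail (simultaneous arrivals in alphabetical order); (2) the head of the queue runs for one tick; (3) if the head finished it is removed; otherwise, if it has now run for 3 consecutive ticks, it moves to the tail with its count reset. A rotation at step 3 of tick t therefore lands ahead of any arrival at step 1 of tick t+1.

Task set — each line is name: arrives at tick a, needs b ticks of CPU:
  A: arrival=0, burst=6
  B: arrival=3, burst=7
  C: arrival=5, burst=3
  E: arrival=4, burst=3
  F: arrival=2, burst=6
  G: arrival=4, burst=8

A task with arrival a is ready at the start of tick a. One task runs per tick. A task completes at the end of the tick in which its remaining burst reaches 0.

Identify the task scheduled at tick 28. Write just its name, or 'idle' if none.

t=0: queue=[A] q_used=0 → run A
t=1: queue=[A] q_used=1 → run A
t=2: queue=[A,F] q_used=2 → run A
t=3: queue=[F,A,B] q_used=0 → run F
t=4: queue=[F,A,B,E,G] q_used=1 → run F
t=5: queue=[F,A,B,E,G,C] q_used=2 → run F
t=6: queue=[A,B,E,G,C,F] q_used=0 → run A
t=7: queue=[A,B,E,G,C,F] q_used=1 → run A
t=8: queue=[A,B,E,G,C,F] q_used=2 → run A
t=9: queue=[B,E,G,C,F] q_used=0 → run B
t=10: queue=[B,E,G,C,F] q_used=1 → run B
t=11: queue=[B,E,G,C,F] q_used=2 → run B
t=12: queue=[E,G,C,F,B] q_used=0 → run E
t=13: queue=[E,G,C,F,B] q_used=1 → run E
t=14: queue=[E,G,C,F,B] q_used=2 → run E
t=15: queue=[G,C,F,B] q_used=0 → run G
t=16: queue=[G,C,F,B] q_used=1 → run G
t=17: queue=[G,C,F,B] q_used=2 → run G
t=18: queue=[C,F,B,G] q_used=0 → run C
t=19: queue=[C,F,B,G] q_used=1 → run C
t=20: queue=[C,F,B,G] q_used=2 → run C
t=21: queue=[F,B,G] q_used=0 → run F
t=22: queue=[F,B,G] q_used=1 → run F
t=23: queue=[F,B,G] q_used=2 → run F
t=24: queue=[B,G] q_used=0 → run B
t=25: queue=[B,G] q_used=1 → run B
t=26: queue=[B,G] q_used=2 → run B
t=27: queue=[G,B] q_used=0 → run G
t=28: queue=[G,B] q_used=1 → run G
t=29: queue=[G,B] q_used=2 → run G
t=30: queue=[B,G] q_used=0 → run B
t=31: queue=[G] q_used=0 → run G
t=32: queue=[G] q_used=1 → run G
t=33: (idle)
t=34: (idle)
t=35: (idle)
t=36: (idle)
t=37: (idle)

running at tick 28 = G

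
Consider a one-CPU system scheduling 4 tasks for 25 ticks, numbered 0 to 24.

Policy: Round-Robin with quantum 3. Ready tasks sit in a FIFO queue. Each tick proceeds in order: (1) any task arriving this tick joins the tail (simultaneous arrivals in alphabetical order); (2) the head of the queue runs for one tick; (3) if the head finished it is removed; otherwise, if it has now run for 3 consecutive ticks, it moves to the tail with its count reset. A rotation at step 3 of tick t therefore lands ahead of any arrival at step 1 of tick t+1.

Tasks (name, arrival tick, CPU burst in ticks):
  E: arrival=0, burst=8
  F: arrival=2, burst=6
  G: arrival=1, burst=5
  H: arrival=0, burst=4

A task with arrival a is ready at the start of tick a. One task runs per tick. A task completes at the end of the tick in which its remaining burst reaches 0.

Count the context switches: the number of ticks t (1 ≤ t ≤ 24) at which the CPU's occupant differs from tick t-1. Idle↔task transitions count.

t=0: queue=[E,H] q_used=0 → run E
t=1: queue=[E,H,G] q_used=1 → run E
t=2: queue=[E,H,G,F] q_used=2 → run E
t=3: queue=[H,G,F,E] q_used=0 → run H
t=4: queue=[H,G,F,E] q_used=1 → run H
t=5: queue=[H,G,F,E] q_used=2 → run H
t=6: queue=[G,F,E,H] q_used=0 → run G
t=7: queue=[G,F,E,H] q_used=1 → run G
t=8: queue=[G,F,E,H] q_used=2 → run G
t=9: queue=[F,E,H,G] q_used=0 → run F
t=10: queue=[F,E,H,G] q_used=1 → run F
t=11: queue=[F,E,H,G] q_used=2 → run F
t=12: queue=[E,H,G,F] q_used=0 → run E
t=13: queue=[E,H,G,F] q_used=1 → run E
t=14: queue=[E,H,G,F] q_used=2 → run E
t=15: queue=[H,G,F,E] q_used=0 → run H
t=16: queue=[G,F,E] q_used=0 → run G
t=17: queue=[G,F,E] q_used=1 → run G
t=18: queue=[F,E] q_used=0 → run F
t=19: queue=[F,E] q_used=1 → run F
t=20: queue=[F,E] q_used=2 → run F
t=21: queue=[E] q_used=0 → run E
t=22: queue=[E] q_used=1 → run E
t=23: (idle)
t=24: (idle)

context switches = 9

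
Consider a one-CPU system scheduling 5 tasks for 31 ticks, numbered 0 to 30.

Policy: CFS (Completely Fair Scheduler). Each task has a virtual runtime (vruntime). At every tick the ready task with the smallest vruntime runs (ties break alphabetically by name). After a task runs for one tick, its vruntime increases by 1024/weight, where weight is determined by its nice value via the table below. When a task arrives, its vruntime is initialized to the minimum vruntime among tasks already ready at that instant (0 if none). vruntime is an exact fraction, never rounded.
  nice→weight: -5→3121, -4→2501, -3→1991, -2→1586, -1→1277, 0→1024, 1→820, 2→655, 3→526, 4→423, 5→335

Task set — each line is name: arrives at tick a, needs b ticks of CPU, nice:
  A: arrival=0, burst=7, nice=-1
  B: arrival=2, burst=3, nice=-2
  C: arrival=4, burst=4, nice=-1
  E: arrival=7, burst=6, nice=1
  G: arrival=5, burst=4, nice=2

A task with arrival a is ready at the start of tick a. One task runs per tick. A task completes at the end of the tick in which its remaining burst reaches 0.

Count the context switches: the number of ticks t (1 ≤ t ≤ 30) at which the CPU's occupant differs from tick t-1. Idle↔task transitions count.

t=0: vr[A=0] → run A
t=1: vr[A=1024/1277] → run A
t=2: vr[A=2048/1277 B=2048/1277] → run A
t=3: vr[A=3072/1277 B=2048/1277] → run B
t=4: vr[A=3072/1277 B=2277888/1012661 C=2277888/1012661] → run B
t=5: vr[A=3072/1277 B=2931712/1012661 C=2277888/1012661 G=2277888/1012661] → run C
t=6: vr[A=3072/1277 B=2931712/1012661 C=3089920/1012661 G=2277888/1012661] → run G
t=7: vr[A=3072/1277 B=2931712/1012661 C=3089920/1012661 E=3072/1277 G=2528981504/663292955] → run A
t=8: vr[A=4096/1277 B=2931712/1012661 C=3089920/1012661 E=3072/1277 G=2528981504/663292955] → run E
t=9: vr[A=4096/1277 B=2931712/1012661 C=3089920/1012661 E=956672/261785 G=2528981504/663292955] → run B
t=10: vr[A=4096/1277 C=3089920/1012661 E=956672/261785 G=2528981504/663292955] → run C
t=11: vr[A=4096/1277 C=3901952/1012661 E=956672/261785 G=2528981504/663292955] → run A
t=12: vr[A=5120/1277 C=3901952/1012661 E=956672/261785 G=2528981504/663292955] → run E
t=13: vr[A=5120/1277 C=3901952/1012661 E=1283584/261785 G=2528981504/663292955] → run G
t=14: vr[A=5120/1277 C=3901952/1012661 E=1283584/261785 G=3565946368/663292955] → run C
t=15: vr[A=5120/1277 C=4713984/1012661 E=1283584/261785 G=3565946368/663292955] → run A
t=16: vr[A=6144/1277 C=4713984/1012661 E=1283584/261785 G=3565946368/663292955] → run C
t=17: vr[A=6144/1277 E=1283584/261785 G=3565946368/663292955] → run A
t=18: vr[E=1283584/261785 G=3565946368/663292955] → run E
t=19: vr[E=1610496/261785 G=3565946368/663292955] → run G
t=20: vr[E=1610496/261785 G=4602911232/663292955] → run E
t=21: vr[E=1937408/261785 G=4602911232/663292955] → run G
t=22: vr[E=1937408/261785] → run E
t=23: vr[E=452864/52357] → run E
t=24: (idle)
t=25: (idle)
t=26: (idle)
t=27: (idle)
t=28: (idle)
t=29: (idle)
t=30: (idle)

context switches = 20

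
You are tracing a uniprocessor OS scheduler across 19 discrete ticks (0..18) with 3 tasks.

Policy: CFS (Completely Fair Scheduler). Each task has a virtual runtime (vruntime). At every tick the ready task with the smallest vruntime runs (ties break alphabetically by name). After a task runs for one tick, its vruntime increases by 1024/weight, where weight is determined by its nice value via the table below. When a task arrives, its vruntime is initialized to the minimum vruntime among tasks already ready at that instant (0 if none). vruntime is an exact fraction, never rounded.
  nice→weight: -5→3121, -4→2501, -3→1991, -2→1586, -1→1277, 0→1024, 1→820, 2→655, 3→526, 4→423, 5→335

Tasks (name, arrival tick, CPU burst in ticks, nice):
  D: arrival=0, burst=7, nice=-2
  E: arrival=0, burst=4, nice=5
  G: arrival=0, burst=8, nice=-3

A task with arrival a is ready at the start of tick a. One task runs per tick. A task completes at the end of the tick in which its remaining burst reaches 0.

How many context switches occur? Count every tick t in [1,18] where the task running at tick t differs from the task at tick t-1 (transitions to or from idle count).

t=0: vr[D=0 E=0 G=0] → run D
t=1: vr[D=512/793 E=0 G=0] → run E
t=2: vr[D=512/793 E=1024/335 G=0] → run G
t=3: vr[D=512/793 E=1024/335 G=1024/1991] → run G
t=4: vr[D=512/793 E=1024/335 G=2048/1991] → run D
t=5: vr[D=1024/793 E=1024/335 G=2048/1991] → run G
t=6: vr[D=1024/793 E=1024/335 G=3072/1991] → run D
t=7: vr[D=1536/793 E=1024/335 G=3072/1991] → run G
t=8: vr[D=1536/793 E=1024/335 G=4096/1991] → run D
t=9: vr[D=2048/793 E=1024/335 G=4096/1991] → run G
t=10: vr[D=2048/793 E=1024/335 G=5120/1991] → run G
t=11: vr[D=2048/793 E=1024/335 G=6144/1991] → run D
t=12: vr[D=2560/793 E=1024/335 G=6144/1991] → run E
t=13: vr[D=2560/793 E=2048/335 G=6144/1991] → run G
t=14: vr[D=2560/793 E=2048/335 G=7168/1991] → run D
t=15: vr[D=3072/793 E=2048/335 G=7168/1991] → run G
t=16: vr[D=3072/793 E=2048/335] → run D
t=17: vr[E=2048/335] → run E
t=18: vr[E=3072/335] → run E

context switches = 15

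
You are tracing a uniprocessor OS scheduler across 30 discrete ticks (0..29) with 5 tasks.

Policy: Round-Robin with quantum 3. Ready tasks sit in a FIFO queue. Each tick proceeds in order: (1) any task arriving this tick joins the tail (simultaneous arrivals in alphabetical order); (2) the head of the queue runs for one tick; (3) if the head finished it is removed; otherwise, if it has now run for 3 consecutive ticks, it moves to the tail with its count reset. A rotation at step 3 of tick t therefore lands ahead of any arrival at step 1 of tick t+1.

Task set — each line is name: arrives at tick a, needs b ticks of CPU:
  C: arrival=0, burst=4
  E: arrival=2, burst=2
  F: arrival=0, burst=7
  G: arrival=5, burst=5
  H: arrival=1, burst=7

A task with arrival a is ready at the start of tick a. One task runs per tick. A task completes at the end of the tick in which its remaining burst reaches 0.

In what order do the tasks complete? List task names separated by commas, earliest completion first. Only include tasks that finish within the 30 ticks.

t=0: queue=[C,F] q_used=0 → run C
t=1: queue=[C,F,H] q_used=1 → run C
t=2: queue=[C,F,H,E] q_used=2 → run C
t=3: queue=[F,H,E,C] q_used=0 → run F
t=4: queue=[F,H,E,C] q_used=1 → run F
t=5: queue=[F,H,E,C,G] q_used=2 → run F
t=6: queue=[H,E,C,G,F] q_used=0 → run H
t=7: queue=[H,E,C,G,F] q_used=1 → run H
t=8: queue=[H,E,C,G,F] q_used=2 → run H
t=9: queue=[E,C,G,F,H] q_used=0 → run E
t=10: queue=[E,C,G,F,H] q_used=1 → run E
t=11: queue=[C,G,F,H] q_used=0 → run C
t=12: queue=[G,F,H] q_used=0 → run G
t=13: queue=[G,F,H] q_used=1 → run G
t=14: queue=[G,F,H] q_used=2 → run G
t=15: queue=[F,H,G] q_used=0 → run F
t=16: queue=[F,H,G] q_used=1 → run F
t=17: queue=[F,H,G] q_used=2 → run F
t=18: queue=[H,G,F] q_used=0 → run H
t=19: queue=[H,G,F] q_used=1 → run H
t=20: queue=[H,G,F] q_used=2 → run H
t=21: queue=[G,F,H] q_used=0 → run G
t=22: queue=[G,F,H] q_used=1 → run G
t=23: queue=[F,H] q_used=0 → run F
t=24: queue=[H] q_used=0 → run H
t=25: (idle)
t=26: (idle)
t=27: (idle)
t=28: (idle)
t=29: (idle)

completion order = E, C, G, F, H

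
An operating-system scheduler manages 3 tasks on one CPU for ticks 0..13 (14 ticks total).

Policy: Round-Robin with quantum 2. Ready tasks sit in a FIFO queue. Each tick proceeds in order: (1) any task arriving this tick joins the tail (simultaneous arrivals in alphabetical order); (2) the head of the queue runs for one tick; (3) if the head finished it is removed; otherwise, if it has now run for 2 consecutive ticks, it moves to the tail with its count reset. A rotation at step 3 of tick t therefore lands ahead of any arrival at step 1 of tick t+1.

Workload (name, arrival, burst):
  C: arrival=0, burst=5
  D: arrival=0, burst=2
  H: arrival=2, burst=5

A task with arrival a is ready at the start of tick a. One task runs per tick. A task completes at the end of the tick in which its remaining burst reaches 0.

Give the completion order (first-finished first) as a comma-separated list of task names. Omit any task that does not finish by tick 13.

t=0: queue=[C,D] q_used=0 → run C
t=1: queue=[C,D] q_used=1 → run C
t=2: queue=[D,C,H] q_used=0 → run D
t=3: queue=[D,C,H] q_used=1 → run D
t=4: queue=[C,H] q_used=0 → run C
t=5: queue=[C,H] q_used=1 → run C
t=6: queue=[H,C] q_used=0 → run H
t=7: queue=[H,C] q_used=1 → run H
t=8: queue=[C,H] q_used=0 → run C
t=9: queue=[H] q_used=0 → run H
t=10: queue=[H] q_used=1 → run H
t=11: queue=[H] q_used=0 → run H
t=12: (idle)
t=13: (idle)

completion order = D, C, H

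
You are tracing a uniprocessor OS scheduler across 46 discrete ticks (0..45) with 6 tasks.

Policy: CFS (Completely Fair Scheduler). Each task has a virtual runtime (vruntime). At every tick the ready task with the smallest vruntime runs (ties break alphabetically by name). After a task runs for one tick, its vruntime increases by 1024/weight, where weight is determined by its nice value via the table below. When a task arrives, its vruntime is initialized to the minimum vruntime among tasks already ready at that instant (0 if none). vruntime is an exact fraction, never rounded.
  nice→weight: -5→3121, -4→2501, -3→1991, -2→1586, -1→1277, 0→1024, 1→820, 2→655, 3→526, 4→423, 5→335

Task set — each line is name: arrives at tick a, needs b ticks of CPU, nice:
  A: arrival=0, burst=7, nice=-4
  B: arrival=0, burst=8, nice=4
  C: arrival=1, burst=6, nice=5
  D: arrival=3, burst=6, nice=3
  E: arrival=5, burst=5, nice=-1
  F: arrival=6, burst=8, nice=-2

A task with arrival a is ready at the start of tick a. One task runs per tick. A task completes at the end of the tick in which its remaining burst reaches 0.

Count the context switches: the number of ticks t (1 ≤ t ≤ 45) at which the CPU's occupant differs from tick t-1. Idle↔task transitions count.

t=0: vr[A=0 B=0] → run A
t=1: vr[A=1024/2501 B=0 C=0] → run B
t=2: vr[A=1024/2501 B=1024/423 C=0] → run C
t=3: vr[A=1024/2501 B=1024/423 C=1024/335 D=1024/2501] → run A
t=4: vr[A=2048/2501 B=1024/423 C=1024/335 D=1024/2501] → run D
t=5: vr[A=2048/2501 B=1024/423 C=1024/335 D=1549824/657763 E=2048/2501] → run A
t=6: vr[A=3072/2501 B=1024/423 C=1024/335 D=1549824/657763 E=2048/2501 F=2048/2501] → run E
t=7: vr[A=3072/2501 B=1024/423 C=1024/335 D=1549824/657763 E=5176320/3193777 F=2048/2501] → run F
t=8: vr[A=3072/2501 B=1024/423 C=1024/335 D=1549824/657763 E=5176320/3193777 F=47616/32513] → run A
t=9: vr[A=4096/2501 B=1024/423 C=1024/335 D=1549824/657763 E=5176320/3193777 F=47616/32513] → run F
t=10: vr[A=4096/2501 B=1024/423 C=1024/335 D=1549824/657763 E=5176320/3193777 F=68608/32513] → run E
t=11: vr[A=4096/2501 B=1024/423 C=1024/335 D=1549824/657763 E=7737344/3193777 F=68608/32513] → run A
t=12: vr[A=5120/2501 B=1024/423 C=1024/335 D=1549824/657763 E=7737344/3193777 F=68608/32513] → run A
t=13: vr[A=6144/2501 B=1024/423 C=1024/335 D=1549824/657763 E=7737344/3193777 F=68608/32513] → run F
t=14: vr[A=6144/2501 B=1024/423 C=1024/335 D=1549824/657763 E=7737344/3193777 F=89600/32513] → run D
t=15: vr[A=6144/2501 B=1024/423 C=1024/335 D=2830336/657763 E=7737344/3193777 F=89600/32513] → run B
t=16: vr[A=6144/2501 B=2048/423 C=1024/335 D=2830336/657763 E=7737344/3193777 F=89600/32513] → run E
t=17: vr[A=6144/2501 B=2048/423 C=1024/335 D=2830336/657763 E=10298368/3193777 F=89600/32513] → run A
t=18: vr[B=2048/423 C=1024/335 D=2830336/657763 E=10298368/3193777 F=89600/32513] → run F
t=19: vr[B=2048/423 C=1024/335 D=2830336/657763 E=10298368/3193777 F=110592/32513] → run C
t=20: vr[B=2048/423 C=2048/335 D=2830336/657763 E=10298368/3193777 F=110592/32513] → run E
t=21: vr[B=2048/423 C=2048/335 D=2830336/657763 E=12859392/3193777 F=110592/32513] → run F
t=22: vr[B=2048/423 C=2048/335 D=2830336/657763 E=12859392/3193777 F=131584/32513] → run E
t=23: vr[B=2048/423 C=2048/335 D=2830336/657763 F=131584/32513] → run F
t=24: vr[B=2048/423 C=2048/335 D=2830336/657763 F=152576/32513] → run D
t=25: vr[B=2048/423 C=2048/335 D=4110848/657763 F=152576/32513] → run F
t=26: vr[B=2048/423 C=2048/335 D=4110848/657763 F=173568/32513] → run B
t=27: vr[B=1024/141 C=2048/335 D=4110848/657763 F=173568/32513] → run F
t=28: vr[B=1024/141 C=2048/335 D=4110848/657763] → run C
t=29: vr[B=1024/141 C=3072/335 D=4110848/657763] → run D
t=30: vr[B=1024/141 C=3072/335 D=5391360/657763] → run B
t=31: vr[B=4096/423 C=3072/335 D=5391360/657763] → run D
t=32: vr[B=4096/423 C=3072/335 D=6671872/657763] → run C
t=33: vr[B=4096/423 C=4096/335 D=6671872/657763] → run B
t=34: vr[B=5120/423 C=4096/335 D=6671872/657763] → run D
t=35: vr[B=5120/423 C=4096/335] → run B
t=36: vr[B=2048/141 C=4096/335] → run C
t=37: vr[B=2048/141 C=1024/67] → run B
t=38: vr[B=7168/423 C=1024/67] → run C
t=39: vr[B=7168/423] → run B
t=40: (idle)
t=41: (idle)
t=42: (idle)
t=43: (idle)
t=44: (idle)
t=45: (idle)

context switches = 39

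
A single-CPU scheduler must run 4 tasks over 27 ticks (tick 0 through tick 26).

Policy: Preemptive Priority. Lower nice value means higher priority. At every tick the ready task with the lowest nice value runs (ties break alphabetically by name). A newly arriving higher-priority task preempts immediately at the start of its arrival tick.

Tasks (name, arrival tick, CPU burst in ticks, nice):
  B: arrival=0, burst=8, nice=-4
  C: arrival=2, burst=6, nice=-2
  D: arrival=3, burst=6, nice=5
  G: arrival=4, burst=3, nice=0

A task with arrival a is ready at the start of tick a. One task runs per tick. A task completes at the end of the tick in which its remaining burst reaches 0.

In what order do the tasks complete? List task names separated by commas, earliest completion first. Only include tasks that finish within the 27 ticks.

completion order = B, C, G, D

t=0: ready={B} → run B
t=1: ready={B} → run B
t=2: ready={B,C} → run B
t=3: ready={B,C,D} → run B
t=4: ready={B,C,D,G} → run B
t=5: ready={B,C,D,G} → run B
t=6: ready={B,C,D,G} → run B
t=7: ready={B,C,D,G} → run B
t=8: ready={C,D,G} → run C
t=9: ready={C,D,G} → run C
t=10: ready={C,D,G} → run C
t=11: ready={C,D,G} → run C
t=12: ready={C,D,G} → run C
t=13: ready={C,D,G} → run C
t=14: ready={D,G} → run G
t=15: ready={D,G} → run G
t=16: ready={D,G} → run G
t=17: ready={D} → run D
t=18: ready={D} → run D
t=19: ready={D} → run D
t=20: ready={D} → run D
t=21: ready={D} → run D
t=22: ready={D} → run D
t=23: (idle)
t=24: (idle)
t=25: (idle)
t=26: (idle)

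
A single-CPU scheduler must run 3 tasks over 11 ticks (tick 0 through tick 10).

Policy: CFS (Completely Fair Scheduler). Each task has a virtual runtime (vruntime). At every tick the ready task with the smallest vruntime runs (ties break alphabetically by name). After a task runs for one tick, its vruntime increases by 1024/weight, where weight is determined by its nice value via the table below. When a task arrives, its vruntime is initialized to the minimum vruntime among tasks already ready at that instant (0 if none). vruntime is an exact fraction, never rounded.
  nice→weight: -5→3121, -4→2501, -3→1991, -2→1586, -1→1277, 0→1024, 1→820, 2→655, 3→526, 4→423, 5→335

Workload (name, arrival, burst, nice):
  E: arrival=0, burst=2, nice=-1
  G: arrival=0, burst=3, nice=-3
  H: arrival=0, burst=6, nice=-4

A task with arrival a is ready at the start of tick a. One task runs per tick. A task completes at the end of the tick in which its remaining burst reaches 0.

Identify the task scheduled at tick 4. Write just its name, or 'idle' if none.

running at tick 4 = G

t=0: vr[E=0 G=0 H=0] → run E
t=1: vr[E=1024/1277 G=0 H=0] → run G
t=2: vr[E=1024/1277 G=1024/1991 H=0] → run H
t=3: vr[E=1024/1277 G=1024/1991 H=1024/2501] → run H
t=4: vr[E=1024/1277 G=1024/1991 H=2048/2501] → run G
t=5: vr[E=1024/1277 G=2048/1991 H=2048/2501] → run E
t=6: vr[G=2048/1991 H=2048/2501] → run H
t=7: vr[G=2048/1991 H=3072/2501] → run G
t=8: vr[H=3072/2501] → run H
t=9: vr[H=4096/2501] → run H
t=10: vr[H=5120/2501] → run H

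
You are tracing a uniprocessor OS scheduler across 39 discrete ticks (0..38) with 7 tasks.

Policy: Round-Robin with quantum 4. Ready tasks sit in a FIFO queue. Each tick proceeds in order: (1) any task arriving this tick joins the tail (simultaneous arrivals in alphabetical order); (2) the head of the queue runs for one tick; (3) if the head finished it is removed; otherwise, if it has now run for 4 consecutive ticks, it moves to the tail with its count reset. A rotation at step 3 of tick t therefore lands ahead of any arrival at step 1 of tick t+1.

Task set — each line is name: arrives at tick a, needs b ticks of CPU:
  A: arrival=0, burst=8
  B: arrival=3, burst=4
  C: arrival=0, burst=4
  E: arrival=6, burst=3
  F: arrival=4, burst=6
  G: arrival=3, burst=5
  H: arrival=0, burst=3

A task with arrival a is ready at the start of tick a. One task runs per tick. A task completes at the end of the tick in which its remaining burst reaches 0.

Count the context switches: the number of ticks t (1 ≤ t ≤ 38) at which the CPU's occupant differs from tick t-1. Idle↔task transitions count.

context switches = 10

t=0: queue=[A,C,H] q_used=0 → run A
t=1: queue=[A,C,H] q_used=1 → run A
t=2: queue=[A,C,H] q_used=2 → run A
t=3: queue=[A,C,H,B,G] q_used=3 → run A
t=4: queue=[C,H,B,G,A,F] q_used=0 → run C
t=5: queue=[C,H,B,G,A,F] q_used=1 → run C
t=6: queue=[C,H,B,G,A,F,E] q_used=2 → run C
t=7: queue=[C,H,B,G,A,F,E] q_used=3 → run C
t=8: queue=[H,B,G,A,F,E] q_used=0 → run H
t=9: queue=[H,B,G,A,F,E] q_used=1 → run H
t=10: queue=[H,B,G,A,F,E] q_used=2 → run H
t=11: queue=[B,G,A,F,E] q_used=0 → run B
t=12: queue=[B,G,A,F,E] q_used=1 → run B
t=13: queue=[B,G,A,F,E] q_used=2 → run B
t=14: queue=[B,G,A,F,E] q_used=3 → run B
t=15: queue=[G,A,F,E] q_used=0 → run G
t=16: queue=[G,A,F,E] q_used=1 → run G
t=17: queue=[G,A,F,E] q_used=2 → run G
t=18: queue=[G,A,F,E] q_used=3 → run G
t=19: queue=[A,F,E,G] q_used=0 → run A
t=20: queue=[A,F,E,G] q_used=1 → run A
t=21: queue=[A,F,E,G] q_used=2 → run A
t=22: queue=[A,F,E,G] q_used=3 → run A
t=23: queue=[F,E,G] q_used=0 → run F
t=24: queue=[F,E,G] q_used=1 → run F
t=25: queue=[F,E,G] q_used=2 → run F
t=26: queue=[F,E,G] q_used=3 → run F
t=27: queue=[E,G,F] q_used=0 → run E
t=28: queue=[E,G,F] q_used=1 → run E
t=29: queue=[E,G,F] q_used=2 → run E
t=30: queue=[G,F] q_used=0 → run G
t=31: queue=[F] q_used=0 → run F
t=32: queue=[F] q_used=1 → run F
t=33: (idle)
t=34: (idle)
t=35: (idle)
t=36: (idle)
t=37: (idle)
t=38: (idle)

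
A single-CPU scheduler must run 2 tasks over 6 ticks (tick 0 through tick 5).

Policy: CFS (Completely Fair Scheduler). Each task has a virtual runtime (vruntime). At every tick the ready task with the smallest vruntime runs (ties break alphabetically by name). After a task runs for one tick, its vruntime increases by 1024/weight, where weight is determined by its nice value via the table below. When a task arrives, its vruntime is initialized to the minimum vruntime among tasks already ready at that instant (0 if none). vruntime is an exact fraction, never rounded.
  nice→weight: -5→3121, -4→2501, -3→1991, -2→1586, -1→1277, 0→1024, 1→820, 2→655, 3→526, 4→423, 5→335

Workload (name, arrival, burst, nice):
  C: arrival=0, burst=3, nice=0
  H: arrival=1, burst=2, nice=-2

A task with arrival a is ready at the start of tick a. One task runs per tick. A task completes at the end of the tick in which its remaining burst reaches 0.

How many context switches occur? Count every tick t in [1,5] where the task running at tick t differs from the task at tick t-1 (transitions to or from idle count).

t=0: vr[C=0] → run C
t=1: vr[C=1 H=1] → run C
t=2: vr[C=2 H=1] → run H
t=3: vr[C=2 H=1305/793] → run H
t=4: vr[C=2] → run C
t=5: (idle)

context switches = 3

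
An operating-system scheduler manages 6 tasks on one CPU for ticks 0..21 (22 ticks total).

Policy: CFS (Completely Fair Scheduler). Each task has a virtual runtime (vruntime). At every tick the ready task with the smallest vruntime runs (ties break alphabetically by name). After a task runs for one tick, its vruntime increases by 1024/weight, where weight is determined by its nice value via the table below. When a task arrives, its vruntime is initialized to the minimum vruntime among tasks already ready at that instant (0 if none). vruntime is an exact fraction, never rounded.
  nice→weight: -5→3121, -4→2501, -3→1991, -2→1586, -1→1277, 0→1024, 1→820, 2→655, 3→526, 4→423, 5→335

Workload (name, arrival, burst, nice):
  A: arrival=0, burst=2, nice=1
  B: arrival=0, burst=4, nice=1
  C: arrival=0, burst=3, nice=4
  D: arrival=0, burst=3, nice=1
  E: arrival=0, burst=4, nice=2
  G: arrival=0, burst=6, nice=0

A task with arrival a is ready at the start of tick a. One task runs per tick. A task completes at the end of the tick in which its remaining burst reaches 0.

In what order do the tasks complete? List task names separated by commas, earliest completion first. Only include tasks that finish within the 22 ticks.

t=0: vr[A=0 B=0 C=0 D=0 E=0 G=0] → run A
t=1: vr[A=256/205 B=0 C=0 D=0 E=0 G=0] → run B
t=2: vr[A=256/205 B=256/205 C=0 D=0 E=0 G=0] → run C
t=3: vr[A=256/205 B=256/205 C=1024/423 D=0 E=0 G=0] → run D
t=4: vr[A=256/205 B=256/205 C=1024/423 D=256/205 E=0 G=0] → run E
t=5: vr[A=256/205 B=256/205 C=1024/423 D=256/205 E=1024/655 G=0] → run G
t=6: vr[A=256/205 B=256/205 C=1024/423 D=256/205 E=1024/655 G=1] → run G
t=7: vr[A=256/205 B=256/205 C=1024/423 D=256/205 E=1024/655 G=2] → run A
t=8: vr[B=256/205 C=1024/423 D=256/205 E=1024/655 G=2] → run B
t=9: vr[B=512/205 C=1024/423 D=256/205 E=1024/655 G=2] → run D
t=10: vr[B=512/205 C=1024/423 D=512/205 E=1024/655 G=2] → run E
t=11: vr[B=512/205 C=1024/423 D=512/205 E=2048/655 G=2] → run G
t=12: vr[B=512/205 C=1024/423 D=512/205 E=2048/655 G=3] → run C
t=13: vr[B=512/205 C=2048/423 D=512/205 E=2048/655 G=3] → run B
t=14: vr[B=768/205 C=2048/423 D=512/205 E=2048/655 G=3] → run D
t=15: vr[B=768/205 C=2048/423 E=2048/655 G=3] → run G
t=16: vr[B=768/205 C=2048/423 E=2048/655 G=4] → run E
t=17: vr[B=768/205 C=2048/423 E=3072/655 G=4] → run B
t=18: vr[C=2048/423 E=3072/655 G=4] → run G
t=19: vr[C=2048/423 E=3072/655 G=5] → run E
t=20: vr[C=2048/423 G=5] → run C
t=21: vr[G=5] → run G

completion order = A, D, B, E, C, G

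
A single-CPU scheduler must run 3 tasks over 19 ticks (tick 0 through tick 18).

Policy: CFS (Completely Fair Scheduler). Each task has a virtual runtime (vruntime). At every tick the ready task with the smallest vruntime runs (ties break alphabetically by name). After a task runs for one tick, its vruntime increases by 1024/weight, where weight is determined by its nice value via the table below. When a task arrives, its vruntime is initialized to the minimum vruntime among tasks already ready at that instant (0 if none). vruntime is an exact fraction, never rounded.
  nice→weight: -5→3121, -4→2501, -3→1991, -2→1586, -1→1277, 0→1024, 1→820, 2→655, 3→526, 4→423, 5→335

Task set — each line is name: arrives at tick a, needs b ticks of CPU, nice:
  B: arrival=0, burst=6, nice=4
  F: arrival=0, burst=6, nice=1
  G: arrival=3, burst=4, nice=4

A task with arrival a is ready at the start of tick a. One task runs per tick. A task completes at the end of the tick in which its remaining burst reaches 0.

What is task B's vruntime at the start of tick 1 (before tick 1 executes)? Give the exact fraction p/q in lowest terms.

t=0: vr[B=0 F=0] → run B
t=1: vr[B=1024/423 F=0] → run F
t=2: vr[B=1024/423 F=256/205] → run F
t=3: vr[B=1024/423 F=512/205 G=1024/423] → run B
t=4: vr[B=2048/423 F=512/205 G=1024/423] → run G
t=5: vr[B=2048/423 F=512/205 G=2048/423] → run F
t=6: vr[B=2048/423 F=768/205 G=2048/423] → run F
t=7: vr[B=2048/423 F=1024/205 G=2048/423] → run B
t=8: vr[B=1024/141 F=1024/205 G=2048/423] → run G
t=9: vr[B=1024/141 F=1024/205 G=1024/141] → run F
t=10: vr[B=1024/141 F=256/41 G=1024/141] → run F
t=11: vr[B=1024/141 G=1024/141] → run B
t=12: vr[B=4096/423 G=1024/141] → run G
t=13: vr[B=4096/423 G=4096/423] → run B
t=14: vr[B=5120/423 G=4096/423] → run G
t=15: vr[B=5120/423] → run B
t=16: (idle)
t=17: (idle)
t=18: (idle)

vruntime(B, start of tick 1) = 1024/423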